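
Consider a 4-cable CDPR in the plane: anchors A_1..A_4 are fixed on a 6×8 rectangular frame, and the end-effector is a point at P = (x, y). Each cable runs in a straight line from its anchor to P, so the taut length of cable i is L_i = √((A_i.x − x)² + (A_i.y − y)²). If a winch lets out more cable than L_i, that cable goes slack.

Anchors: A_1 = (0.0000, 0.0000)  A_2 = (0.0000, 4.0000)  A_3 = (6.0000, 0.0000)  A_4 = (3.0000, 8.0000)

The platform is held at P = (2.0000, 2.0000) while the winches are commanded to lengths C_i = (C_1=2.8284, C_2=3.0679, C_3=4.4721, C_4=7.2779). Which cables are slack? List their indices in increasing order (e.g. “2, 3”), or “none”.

2, 4

cable 1: √((-2.0000)²+(-2.0000)²)=2.8284, C_1=2.8284: taut
cable 2: √((-2.0000)²+(2.0000)²)=2.8284, C_2=3.0679: slack
cable 3: √((4.0000)²+(-2.0000)²)=4.4721, C_3=4.4721: taut
cable 4: √((1.0000)²+(6.0000)²)=6.0828, C_4=7.2779: slack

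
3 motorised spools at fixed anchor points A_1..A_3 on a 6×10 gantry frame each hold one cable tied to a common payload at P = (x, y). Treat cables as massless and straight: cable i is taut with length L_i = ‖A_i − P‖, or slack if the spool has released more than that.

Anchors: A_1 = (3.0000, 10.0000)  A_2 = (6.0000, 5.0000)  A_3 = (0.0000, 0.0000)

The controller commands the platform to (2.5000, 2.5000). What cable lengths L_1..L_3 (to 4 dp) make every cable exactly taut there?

(7.5166, 4.3012, 3.5355)

L_1 = √((3.0000−2.5000)² + (10.0000−2.5000)²) = 7.5166
L_2 = √((6.0000−2.5000)² + (5.0000−2.5000)²) = 4.3012
L_3 = √((0.0000−2.5000)² + (0.0000−2.5000)²) = 3.5355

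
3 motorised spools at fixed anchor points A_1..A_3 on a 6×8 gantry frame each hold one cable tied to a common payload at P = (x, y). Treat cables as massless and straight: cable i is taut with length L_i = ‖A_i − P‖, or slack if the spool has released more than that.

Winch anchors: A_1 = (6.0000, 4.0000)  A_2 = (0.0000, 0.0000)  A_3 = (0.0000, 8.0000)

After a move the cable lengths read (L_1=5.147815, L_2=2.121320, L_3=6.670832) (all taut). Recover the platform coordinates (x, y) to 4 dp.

expand ‖A_i−P‖²=L_i² and subtract eq 1 (q_i ≔ ‖A_i‖²−L_i²)
q_1 = 36.0000+16.0000−26.5000 = 25.5000
eq1−eq2 → [12.0000  8.0000]·P = 30.0000
eq1−eq3 → [12.0000  -8.0000]·P = 6.0000
2×2 solve → P = (1.5000, 1.5000)

(1.5000, 1.5000)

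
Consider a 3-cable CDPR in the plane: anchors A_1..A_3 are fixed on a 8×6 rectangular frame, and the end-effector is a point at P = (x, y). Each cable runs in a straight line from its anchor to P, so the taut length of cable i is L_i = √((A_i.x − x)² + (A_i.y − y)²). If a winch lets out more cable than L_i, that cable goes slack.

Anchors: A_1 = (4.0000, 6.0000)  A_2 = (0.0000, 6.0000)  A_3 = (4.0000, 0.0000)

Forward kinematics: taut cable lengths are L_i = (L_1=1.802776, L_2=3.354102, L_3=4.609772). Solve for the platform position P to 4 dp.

each cable: (A_i−P)·(A_i−P) = L_i²; let q_i = ‖A_i‖²−L_i²
q_1 = 16.0000+36.0000−3.2500 = 48.7500
row 1: 8.0000x + 0.0000y = 24.0000  (q_2=24.7500)
row 2: 0.0000x + 12.0000y = 54.0000  (q_3=-5.2500)
Cramer on rows 1–2 → x = 3.0000, y = 4.5000

(3.0000, 4.5000)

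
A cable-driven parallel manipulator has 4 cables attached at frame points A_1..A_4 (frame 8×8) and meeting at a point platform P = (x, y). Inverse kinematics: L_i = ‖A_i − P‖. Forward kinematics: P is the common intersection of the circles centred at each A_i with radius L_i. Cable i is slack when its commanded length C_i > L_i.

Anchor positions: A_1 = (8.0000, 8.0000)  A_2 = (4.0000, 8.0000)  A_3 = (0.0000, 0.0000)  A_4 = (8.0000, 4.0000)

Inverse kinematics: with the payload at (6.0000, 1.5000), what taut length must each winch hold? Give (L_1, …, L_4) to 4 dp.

cable 1: Δx=2.0000, Δy=6.5000; L_1 = √(Δx²+Δy²) = 6.8007
cable 2: Δx=-2.0000, Δy=6.5000; L_2 = √(Δx²+Δy²) = 6.8007
cable 3: Δx=-6.0000, Δy=-1.5000; L_3 = √(Δx²+Δy²) = 6.1847
cable 4: Δx=2.0000, Δy=2.5000; L_4 = √(Δx²+Δy²) = 3.2016

(6.8007, 6.8007, 6.1847, 3.2016)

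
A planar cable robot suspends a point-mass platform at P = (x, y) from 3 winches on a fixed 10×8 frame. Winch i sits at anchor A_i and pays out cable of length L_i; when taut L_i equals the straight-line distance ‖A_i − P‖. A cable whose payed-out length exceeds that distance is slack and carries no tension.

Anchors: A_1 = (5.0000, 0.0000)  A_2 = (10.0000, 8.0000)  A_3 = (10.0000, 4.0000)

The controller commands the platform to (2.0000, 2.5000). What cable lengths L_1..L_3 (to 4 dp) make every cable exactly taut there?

(3.9051, 9.7082, 8.1394)

cable 1: Δx=3.0000, Δy=-2.5000; L_1 = √(Δx²+Δy²) = 3.9051
cable 2: Δx=8.0000, Δy=5.5000; L_2 = √(Δx²+Δy²) = 9.7082
cable 3: Δx=8.0000, Δy=1.5000; L_3 = √(Δx²+Δy²) = 8.1394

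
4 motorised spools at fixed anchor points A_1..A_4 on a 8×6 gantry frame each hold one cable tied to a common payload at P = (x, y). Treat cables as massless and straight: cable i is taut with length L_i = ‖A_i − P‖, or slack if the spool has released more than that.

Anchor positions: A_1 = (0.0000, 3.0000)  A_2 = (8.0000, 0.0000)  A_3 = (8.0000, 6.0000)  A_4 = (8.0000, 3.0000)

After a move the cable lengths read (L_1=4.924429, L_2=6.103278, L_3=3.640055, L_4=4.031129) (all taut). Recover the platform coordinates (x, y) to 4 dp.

expand ‖A_i−P‖²=L_i² and subtract eq 1 (c_i ≔ ‖A_i‖²−L_i²)
c_1 = 0.0000+9.0000−24.2500 = -15.2500
eq1−eq2 → [-16.0000  6.0000]·P = -42.0000
eq1−eq3 → [-16.0000  -6.0000]·P = -102.0000
eq1−eq4 → [-16.0000  0.0000]·P = -72.0000
2×2 solve → P = (4.5000, 5.0000)
check cable 4: ‖A_4−P‖² = 16.2500 ≈ L_4² = 16.2500 ✓

(4.5000, 5.0000)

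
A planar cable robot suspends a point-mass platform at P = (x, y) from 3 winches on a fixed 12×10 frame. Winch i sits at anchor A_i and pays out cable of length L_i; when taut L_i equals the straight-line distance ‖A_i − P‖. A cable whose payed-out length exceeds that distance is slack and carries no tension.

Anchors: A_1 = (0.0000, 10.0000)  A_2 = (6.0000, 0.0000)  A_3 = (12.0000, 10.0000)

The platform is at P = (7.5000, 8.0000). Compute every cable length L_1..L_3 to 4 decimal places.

(7.7621, 8.1394, 4.9244)

L_1: Δ = A_1−P = (-7.5000, 2.0000) → ‖Δ‖ = √60.2500 = 7.7621
L_2: Δ = A_2−P = (-1.5000, -8.0000) → ‖Δ‖ = √66.2500 = 8.1394
L_3: Δ = A_3−P = (4.5000, 2.0000) → ‖Δ‖ = √24.2500 = 4.9244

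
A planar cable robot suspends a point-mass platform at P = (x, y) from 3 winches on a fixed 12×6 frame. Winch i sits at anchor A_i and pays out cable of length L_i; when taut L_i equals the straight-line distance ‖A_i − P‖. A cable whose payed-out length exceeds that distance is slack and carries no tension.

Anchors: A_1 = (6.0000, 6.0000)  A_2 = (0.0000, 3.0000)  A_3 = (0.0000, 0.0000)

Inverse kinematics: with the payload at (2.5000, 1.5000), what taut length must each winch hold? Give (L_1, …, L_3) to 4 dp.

(5.7009, 2.9155, 2.9155)

cable 1: Δx=3.5000, Δy=4.5000; L_1 = √(Δx²+Δy²) = 5.7009
cable 2: Δx=-2.5000, Δy=1.5000; L_2 = √(Δx²+Δy²) = 2.9155
cable 3: Δx=-2.5000, Δy=-1.5000; L_3 = √(Δx²+Δy²) = 2.9155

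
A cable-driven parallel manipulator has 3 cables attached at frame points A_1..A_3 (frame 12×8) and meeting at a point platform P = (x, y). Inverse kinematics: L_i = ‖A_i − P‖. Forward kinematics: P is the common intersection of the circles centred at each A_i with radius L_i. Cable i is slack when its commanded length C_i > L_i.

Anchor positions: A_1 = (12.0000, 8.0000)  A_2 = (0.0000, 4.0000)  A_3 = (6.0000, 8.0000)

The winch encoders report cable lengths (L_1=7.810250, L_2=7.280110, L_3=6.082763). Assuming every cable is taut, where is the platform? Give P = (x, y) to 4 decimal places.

circle eqns → linear via eq_j − eq_1; set q_j = A_j·A_j − L_j²
q_1 = 144.0000+64.0000−61.0000 = 147.0000
24.0000·x + 8.0000·y = q_1−q_2 = 184.0000
12.0000·x + 0.0000·y = q_1−q_3 = 84.0000
solve first two rows → x=7.0000, y=2.0000

(7.0000, 2.0000)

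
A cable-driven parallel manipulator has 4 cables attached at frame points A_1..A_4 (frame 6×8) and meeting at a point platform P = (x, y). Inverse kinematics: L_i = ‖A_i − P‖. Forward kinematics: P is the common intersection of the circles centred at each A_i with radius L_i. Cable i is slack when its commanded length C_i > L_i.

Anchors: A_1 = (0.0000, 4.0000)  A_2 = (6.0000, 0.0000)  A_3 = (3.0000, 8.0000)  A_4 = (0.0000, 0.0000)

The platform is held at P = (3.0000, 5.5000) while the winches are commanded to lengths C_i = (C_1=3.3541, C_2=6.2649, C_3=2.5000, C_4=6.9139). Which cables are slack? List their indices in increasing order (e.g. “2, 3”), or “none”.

i=1: geometric 3.3541 vs commanded 3.3541 ⇒ taut
i=2: geometric 6.2650 vs commanded 6.2649 ⇒ taut
i=3: geometric 2.5000 vs commanded 2.5000 ⇒ taut
i=4: geometric 6.2650 vs commanded 6.9139 ⇒ slack

4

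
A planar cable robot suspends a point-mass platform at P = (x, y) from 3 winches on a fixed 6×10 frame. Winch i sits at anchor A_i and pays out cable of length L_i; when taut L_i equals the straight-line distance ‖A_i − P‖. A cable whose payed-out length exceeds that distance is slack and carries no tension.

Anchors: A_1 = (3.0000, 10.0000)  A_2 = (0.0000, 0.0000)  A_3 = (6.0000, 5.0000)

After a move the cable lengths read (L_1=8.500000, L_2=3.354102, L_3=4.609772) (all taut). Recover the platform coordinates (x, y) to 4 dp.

(3.0000, 1.5000)

circle eqns → linear via eq_j − eq_1; set k_j = A_j·A_j − L_j²
k_1 = 9.0000+100.0000−72.2500 = 36.7500
6.0000·x + 20.0000·y = k_1−k_2 = 48.0000
-6.0000·x + 10.0000·y = k_1−k_3 = -3.0000
solve first two rows → x=3.0000, y=1.5000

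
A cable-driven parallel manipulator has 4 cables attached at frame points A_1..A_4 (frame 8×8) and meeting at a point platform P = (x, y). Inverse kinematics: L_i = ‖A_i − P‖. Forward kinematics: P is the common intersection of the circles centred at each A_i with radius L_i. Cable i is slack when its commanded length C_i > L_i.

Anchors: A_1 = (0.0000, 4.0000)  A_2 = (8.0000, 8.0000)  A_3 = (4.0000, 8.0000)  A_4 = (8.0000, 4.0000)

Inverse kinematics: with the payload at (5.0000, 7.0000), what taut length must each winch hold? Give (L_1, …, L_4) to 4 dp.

(5.8310, 3.1623, 1.4142, 4.2426)

L_1: Δ = A_1−P = (-5.0000, -3.0000) → ‖Δ‖ = √34.0000 = 5.8310
L_2: Δ = A_2−P = (3.0000, 1.0000) → ‖Δ‖ = √10.0000 = 3.1623
L_3: Δ = A_3−P = (-1.0000, 1.0000) → ‖Δ‖ = √2.0000 = 1.4142
L_4: Δ = A_4−P = (3.0000, -3.0000) → ‖Δ‖ = √18.0000 = 4.2426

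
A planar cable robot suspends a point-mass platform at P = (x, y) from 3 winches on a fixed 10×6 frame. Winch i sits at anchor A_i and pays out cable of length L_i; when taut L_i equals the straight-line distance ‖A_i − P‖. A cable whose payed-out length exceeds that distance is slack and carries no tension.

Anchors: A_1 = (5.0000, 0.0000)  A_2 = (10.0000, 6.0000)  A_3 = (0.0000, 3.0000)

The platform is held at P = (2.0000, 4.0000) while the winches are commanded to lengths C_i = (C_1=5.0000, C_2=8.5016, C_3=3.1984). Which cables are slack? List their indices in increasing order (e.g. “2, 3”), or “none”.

cable 1: L_1 = ‖A_1−P‖ = 5.0000;  C_1 = 5.0000 → taut
cable 2: L_2 = ‖A_2−P‖ = 8.2462;  C_2 = 8.5016 → slack
cable 3: L_3 = ‖A_3−P‖ = 2.2361;  C_3 = 3.1984 → slack

2, 3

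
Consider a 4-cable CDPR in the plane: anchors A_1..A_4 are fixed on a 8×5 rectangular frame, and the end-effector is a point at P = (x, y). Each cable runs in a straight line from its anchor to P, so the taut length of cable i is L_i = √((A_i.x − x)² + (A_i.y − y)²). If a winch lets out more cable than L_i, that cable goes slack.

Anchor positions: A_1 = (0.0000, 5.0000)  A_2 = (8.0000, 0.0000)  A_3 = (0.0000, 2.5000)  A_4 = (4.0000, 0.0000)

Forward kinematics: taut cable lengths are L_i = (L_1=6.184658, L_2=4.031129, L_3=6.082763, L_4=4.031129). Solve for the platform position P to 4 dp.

(6.0000, 3.5000)

expand ‖A_i−P‖²=L_i² and subtract eq 1 (q_i ≔ ‖A_i‖²−L_i²)
q_1 = 0.0000+25.0000−38.2500 = -13.2500
eq1−eq2 → [-16.0000  10.0000]·P = -61.0000
eq1−eq3 → [0.0000  5.0000]·P = 17.5000
eq1−eq4 → [-8.0000  10.0000]·P = -13.0000
2×2 solve → P = (6.0000, 3.5000)
check cable 4: ‖A_4−P‖² = 16.2500 ≈ L_4² = 16.2500 ✓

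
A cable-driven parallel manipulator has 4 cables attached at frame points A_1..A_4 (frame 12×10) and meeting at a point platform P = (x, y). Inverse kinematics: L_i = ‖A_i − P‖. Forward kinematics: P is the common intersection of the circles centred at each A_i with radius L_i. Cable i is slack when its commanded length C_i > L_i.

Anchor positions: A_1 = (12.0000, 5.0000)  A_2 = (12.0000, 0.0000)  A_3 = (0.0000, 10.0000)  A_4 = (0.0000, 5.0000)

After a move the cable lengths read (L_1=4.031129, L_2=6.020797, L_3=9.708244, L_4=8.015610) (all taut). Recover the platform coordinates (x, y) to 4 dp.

circle eqns → linear via eq_j − eq_1; set c_j = A_j·A_j − L_j²
c_1 = 144.0000+25.0000−16.2500 = 152.7500
0.0000·x + 10.0000·y = c_1−c_2 = 45.0000
24.0000·x − 10.0000·y = c_1−c_3 = 147.0000
24.0000·x + 0.0000·y = c_1−c_4 = 192.0000
solve first two rows → x=8.0000, y=4.5000
check cable 4: ‖A_4−P‖² = 64.2500 ≈ L_4² = 64.2500 ✓

(8.0000, 4.5000)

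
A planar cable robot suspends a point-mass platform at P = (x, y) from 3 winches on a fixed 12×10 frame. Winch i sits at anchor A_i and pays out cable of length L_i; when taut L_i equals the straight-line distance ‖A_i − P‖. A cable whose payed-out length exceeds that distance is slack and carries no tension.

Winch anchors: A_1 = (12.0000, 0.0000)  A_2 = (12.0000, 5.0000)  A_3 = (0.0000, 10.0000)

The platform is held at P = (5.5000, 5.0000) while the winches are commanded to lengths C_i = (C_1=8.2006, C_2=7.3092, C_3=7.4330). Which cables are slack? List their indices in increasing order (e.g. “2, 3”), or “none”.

cable 1: L_1 = ‖A_1−P‖ = 8.2006;  C_1 = 8.2006 → taut
cable 2: L_2 = ‖A_2−P‖ = 6.5000;  C_2 = 7.3092 → slack
cable 3: L_3 = ‖A_3−P‖ = 7.4330;  C_3 = 7.4330 → taut

2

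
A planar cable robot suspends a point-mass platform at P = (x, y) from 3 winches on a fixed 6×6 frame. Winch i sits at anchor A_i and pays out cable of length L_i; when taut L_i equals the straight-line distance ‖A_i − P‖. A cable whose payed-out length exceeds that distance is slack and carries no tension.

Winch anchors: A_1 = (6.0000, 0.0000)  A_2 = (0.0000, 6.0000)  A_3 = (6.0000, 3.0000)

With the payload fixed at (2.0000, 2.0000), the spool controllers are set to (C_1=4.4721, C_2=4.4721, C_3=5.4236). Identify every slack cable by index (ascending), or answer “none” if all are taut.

3

i=1: geometric 4.4721 vs commanded 4.4721 ⇒ taut
i=2: geometric 4.4721 vs commanded 4.4721 ⇒ taut
i=3: geometric 4.1231 vs commanded 5.4236 ⇒ slack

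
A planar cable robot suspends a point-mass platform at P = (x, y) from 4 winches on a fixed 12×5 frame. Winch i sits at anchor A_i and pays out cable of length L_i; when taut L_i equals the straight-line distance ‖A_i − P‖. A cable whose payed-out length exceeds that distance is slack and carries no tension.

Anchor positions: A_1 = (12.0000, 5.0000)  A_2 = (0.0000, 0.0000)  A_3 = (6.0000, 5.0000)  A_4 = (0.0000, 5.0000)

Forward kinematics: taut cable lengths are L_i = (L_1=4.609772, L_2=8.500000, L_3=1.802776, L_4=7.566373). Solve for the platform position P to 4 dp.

(7.5000, 4.0000)

expand ‖A_i−P‖²=L_i² and subtract eq 1 (q_i ≔ ‖A_i‖²−L_i²)
q_1 = 144.0000+25.0000−21.2500 = 147.7500
eq1−eq2 → [24.0000  10.0000]·P = 220.0000
eq1−eq3 → [12.0000  0.0000]·P = 90.0000
eq1−eq4 → [24.0000  0.0000]·P = 180.0000
2×2 solve → P = (7.5000, 4.0000)
check cable 4: ‖A_4−P‖² = 57.2500 ≈ L_4² = 57.2500 ✓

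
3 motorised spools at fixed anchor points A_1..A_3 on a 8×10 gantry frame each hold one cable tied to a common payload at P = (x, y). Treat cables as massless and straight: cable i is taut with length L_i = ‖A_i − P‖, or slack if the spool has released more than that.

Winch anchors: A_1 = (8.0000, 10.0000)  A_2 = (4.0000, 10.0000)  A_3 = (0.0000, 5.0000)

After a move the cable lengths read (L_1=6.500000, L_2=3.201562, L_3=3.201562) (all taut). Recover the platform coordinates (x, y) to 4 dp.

each cable: (A_i−P)·(A_i−P) = L_i²; let q_i = ‖A_i‖²−L_i²
q_1 = 64.0000+100.0000−42.2500 = 121.7500
row 1: 8.0000x + 0.0000y = 16.0000  (q_2=105.7500)
row 2: 16.0000x + 10.0000y = 107.0000  (q_3=14.7500)
Cramer on rows 1–2 → x = 2.0000, y = 7.5000

(2.0000, 7.5000)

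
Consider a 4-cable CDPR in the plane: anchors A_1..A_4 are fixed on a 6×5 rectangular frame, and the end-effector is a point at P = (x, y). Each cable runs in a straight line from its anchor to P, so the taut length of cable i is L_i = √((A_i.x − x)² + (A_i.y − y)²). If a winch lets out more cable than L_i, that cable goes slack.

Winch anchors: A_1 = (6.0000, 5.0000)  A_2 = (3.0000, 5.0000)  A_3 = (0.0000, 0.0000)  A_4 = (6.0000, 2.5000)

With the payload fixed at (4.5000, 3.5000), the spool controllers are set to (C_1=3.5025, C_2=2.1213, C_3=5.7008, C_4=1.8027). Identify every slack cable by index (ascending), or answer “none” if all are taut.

cable 1: L_1 = ‖A_1−P‖ = 2.1213;  C_1 = 3.5025 → slack
cable 2: L_2 = ‖A_2−P‖ = 2.1213;  C_2 = 2.1213 → taut
cable 3: L_3 = ‖A_3−P‖ = 5.7009;  C_3 = 5.7008 → taut
cable 4: L_4 = ‖A_4−P‖ = 1.8028;  C_4 = 1.8027 → taut

1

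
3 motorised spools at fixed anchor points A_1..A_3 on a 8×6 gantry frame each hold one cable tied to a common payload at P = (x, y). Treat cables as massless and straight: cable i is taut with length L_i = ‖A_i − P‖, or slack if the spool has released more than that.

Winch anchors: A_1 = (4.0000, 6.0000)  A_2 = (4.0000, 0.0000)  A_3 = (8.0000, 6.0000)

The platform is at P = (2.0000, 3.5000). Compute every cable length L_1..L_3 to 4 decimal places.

L_1 = √((4.0000−2.0000)² + (6.0000−3.5000)²) = 3.2016
L_2 = √((4.0000−2.0000)² + (0.0000−3.5000)²) = 4.0311
L_3 = √((8.0000−2.0000)² + (6.0000−3.5000)²) = 6.5000

(3.2016, 4.0311, 6.5000)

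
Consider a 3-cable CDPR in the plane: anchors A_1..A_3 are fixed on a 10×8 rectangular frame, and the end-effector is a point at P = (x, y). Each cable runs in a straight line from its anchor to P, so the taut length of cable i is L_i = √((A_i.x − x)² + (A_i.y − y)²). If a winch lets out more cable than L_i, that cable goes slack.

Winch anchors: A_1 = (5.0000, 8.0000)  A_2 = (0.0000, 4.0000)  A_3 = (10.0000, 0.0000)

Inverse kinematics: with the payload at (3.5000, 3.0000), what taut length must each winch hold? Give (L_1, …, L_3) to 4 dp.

(5.2202, 3.6401, 7.1589)

L_1: Δ = A_1−P = (1.5000, 5.0000) → ‖Δ‖ = √27.2500 = 5.2202
L_2: Δ = A_2−P = (-3.5000, 1.0000) → ‖Δ‖ = √13.2500 = 3.6401
L_3: Δ = A_3−P = (6.5000, -3.0000) → ‖Δ‖ = √51.2500 = 7.1589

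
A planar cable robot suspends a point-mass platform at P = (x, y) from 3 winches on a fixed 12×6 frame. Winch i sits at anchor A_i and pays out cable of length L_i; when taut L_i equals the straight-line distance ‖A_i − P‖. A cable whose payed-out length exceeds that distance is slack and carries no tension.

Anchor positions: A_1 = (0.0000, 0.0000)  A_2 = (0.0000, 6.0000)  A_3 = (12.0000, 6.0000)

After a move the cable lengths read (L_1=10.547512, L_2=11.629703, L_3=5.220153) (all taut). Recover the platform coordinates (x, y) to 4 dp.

expand ‖A_i−P‖²=L_i² and subtract eq 1 (c_i ≔ ‖A_i‖²−L_i²)
c_1 = 0.0000+0.0000−111.2500 = -111.2500
eq1−eq2 → [0.0000  -12.0000]·P = -12.0000
eq1−eq3 → [-24.0000  -12.0000]·P = -264.0000
2×2 solve → P = (10.5000, 1.0000)

(10.5000, 1.0000)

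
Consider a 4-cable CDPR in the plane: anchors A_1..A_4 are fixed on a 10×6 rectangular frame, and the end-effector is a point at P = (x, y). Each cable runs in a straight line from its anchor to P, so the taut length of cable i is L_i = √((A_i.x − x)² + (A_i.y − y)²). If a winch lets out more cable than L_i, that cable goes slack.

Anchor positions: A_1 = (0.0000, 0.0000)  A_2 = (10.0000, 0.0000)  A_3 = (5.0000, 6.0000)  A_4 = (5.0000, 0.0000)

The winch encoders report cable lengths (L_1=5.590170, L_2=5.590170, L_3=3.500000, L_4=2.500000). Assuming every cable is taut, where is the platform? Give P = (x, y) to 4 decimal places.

expand ‖A_i−P‖²=L_i² and subtract eq 1 (q_i ≔ ‖A_i‖²−L_i²)
q_1 = 0.0000+0.0000−31.2500 = -31.2500
eq1−eq2 → [-20.0000  0.0000]·P = -100.0000
eq1−eq3 → [-10.0000  -12.0000]·P = -80.0000
eq1−eq4 → [-10.0000  0.0000]·P = -50.0000
2×2 solve → P = (5.0000, 2.5000)
check cable 4: ‖A_4−P‖² = 6.2500 ≈ L_4² = 6.2500 ✓

(5.0000, 2.5000)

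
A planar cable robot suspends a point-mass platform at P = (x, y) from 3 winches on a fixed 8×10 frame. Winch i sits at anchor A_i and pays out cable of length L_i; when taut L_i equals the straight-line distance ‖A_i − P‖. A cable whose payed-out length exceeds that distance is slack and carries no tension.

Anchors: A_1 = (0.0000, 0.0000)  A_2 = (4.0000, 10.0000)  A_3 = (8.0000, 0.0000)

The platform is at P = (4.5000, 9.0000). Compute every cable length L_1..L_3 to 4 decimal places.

L_1 = √((0.0000−4.5000)² + (0.0000−9.0000)²) = 10.0623
L_2 = √((4.0000−4.5000)² + (10.0000−9.0000)²) = 1.1180
L_3 = √((8.0000−4.5000)² + (0.0000−9.0000)²) = 9.6566

(10.0623, 1.1180, 9.6566)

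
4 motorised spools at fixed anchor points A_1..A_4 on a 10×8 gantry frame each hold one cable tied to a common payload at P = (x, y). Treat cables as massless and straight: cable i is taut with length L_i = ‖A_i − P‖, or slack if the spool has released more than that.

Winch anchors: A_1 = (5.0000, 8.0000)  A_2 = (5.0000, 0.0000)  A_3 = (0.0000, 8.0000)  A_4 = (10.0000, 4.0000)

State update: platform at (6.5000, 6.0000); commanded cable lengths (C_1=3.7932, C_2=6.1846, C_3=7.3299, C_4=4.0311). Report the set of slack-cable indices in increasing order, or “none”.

1, 3

cable 1: L_1 = ‖A_1−P‖ = 2.5000;  C_1 = 3.7932 → slack
cable 2: L_2 = ‖A_2−P‖ = 6.1847;  C_2 = 6.1846 → taut
cable 3: L_3 = ‖A_3−P‖ = 6.8007;  C_3 = 7.3299 → slack
cable 4: L_4 = ‖A_4−P‖ = 4.0311;  C_4 = 4.0311 → taut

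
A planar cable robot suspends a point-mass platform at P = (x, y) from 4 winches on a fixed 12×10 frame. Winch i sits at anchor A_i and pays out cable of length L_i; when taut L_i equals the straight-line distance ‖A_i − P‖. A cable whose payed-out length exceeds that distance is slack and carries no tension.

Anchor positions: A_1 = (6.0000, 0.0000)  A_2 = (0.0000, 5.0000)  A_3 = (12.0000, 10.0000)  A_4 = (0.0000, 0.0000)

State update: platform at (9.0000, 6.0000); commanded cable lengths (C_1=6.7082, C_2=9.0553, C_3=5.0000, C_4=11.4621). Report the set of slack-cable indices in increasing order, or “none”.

cable 1: L_1 = ‖A_1−P‖ = 6.7082;  C_1 = 6.7082 → taut
cable 2: L_2 = ‖A_2−P‖ = 9.0554;  C_2 = 9.0553 → taut
cable 3: L_3 = ‖A_3−P‖ = 5.0000;  C_3 = 5.0000 → taut
cable 4: L_4 = ‖A_4−P‖ = 10.8167;  C_4 = 11.4621 → slack

4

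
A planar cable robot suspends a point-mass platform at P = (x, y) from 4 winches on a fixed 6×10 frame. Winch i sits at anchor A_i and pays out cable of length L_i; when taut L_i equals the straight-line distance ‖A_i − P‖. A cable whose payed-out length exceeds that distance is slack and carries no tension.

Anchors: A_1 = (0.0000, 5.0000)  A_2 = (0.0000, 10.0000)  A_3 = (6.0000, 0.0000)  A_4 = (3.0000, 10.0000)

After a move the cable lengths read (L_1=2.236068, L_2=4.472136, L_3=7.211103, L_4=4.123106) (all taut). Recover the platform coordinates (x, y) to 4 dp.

expand ‖A_i−P‖²=L_i² and subtract eq 1 (k_i ≔ ‖A_i‖²−L_i²)
k_1 = 0.0000+25.0000−5.0000 = 20.0000
eq1−eq2 → [0.0000  -10.0000]·P = -60.0000
eq1−eq3 → [-12.0000  10.0000]·P = 36.0000
eq1−eq4 → [-6.0000  -10.0000]·P = -72.0000
2×2 solve → P = (2.0000, 6.0000)
check cable 4: ‖A_4−P‖² = 17.0000 ≈ L_4² = 17.0000 ✓

(2.0000, 6.0000)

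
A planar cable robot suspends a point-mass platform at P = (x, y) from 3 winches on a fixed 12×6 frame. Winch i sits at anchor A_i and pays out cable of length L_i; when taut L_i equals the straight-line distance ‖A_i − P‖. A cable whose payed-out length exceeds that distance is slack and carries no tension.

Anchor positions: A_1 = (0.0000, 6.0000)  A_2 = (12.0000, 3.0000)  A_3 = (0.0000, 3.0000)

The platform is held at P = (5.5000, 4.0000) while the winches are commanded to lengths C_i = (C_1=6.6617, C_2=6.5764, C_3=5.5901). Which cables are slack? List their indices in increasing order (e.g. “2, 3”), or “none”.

cable 1: √((-5.5000)²+(2.0000)²)=5.8523, C_1=6.6617: slack
cable 2: √((6.5000)²+(-1.0000)²)=6.5765, C_2=6.5764: taut
cable 3: √((-5.5000)²+(-1.0000)²)=5.5902, C_3=5.5901: taut

1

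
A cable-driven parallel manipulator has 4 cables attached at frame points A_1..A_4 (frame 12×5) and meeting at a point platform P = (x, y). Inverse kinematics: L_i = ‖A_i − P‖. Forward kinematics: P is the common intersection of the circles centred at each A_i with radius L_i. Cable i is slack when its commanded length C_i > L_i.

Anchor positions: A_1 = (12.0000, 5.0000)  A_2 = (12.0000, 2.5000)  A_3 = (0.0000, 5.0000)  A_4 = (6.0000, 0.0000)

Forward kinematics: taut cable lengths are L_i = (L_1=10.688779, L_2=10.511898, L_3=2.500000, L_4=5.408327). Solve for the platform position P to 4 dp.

(1.5000, 3.0000)

expand ‖A_i−P‖²=L_i² and subtract eq 1 (q_i ≔ ‖A_i‖²−L_i²)
q_1 = 144.0000+25.0000−114.2500 = 54.7500
eq1−eq2 → [0.0000  5.0000]·P = 15.0000
eq1−eq3 → [24.0000  0.0000]·P = 36.0000
eq1−eq4 → [12.0000  10.0000]·P = 48.0000
2×2 solve → P = (1.5000, 3.0000)
check cable 4: ‖A_4−P‖² = 29.2500 ≈ L_4² = 29.2500 ✓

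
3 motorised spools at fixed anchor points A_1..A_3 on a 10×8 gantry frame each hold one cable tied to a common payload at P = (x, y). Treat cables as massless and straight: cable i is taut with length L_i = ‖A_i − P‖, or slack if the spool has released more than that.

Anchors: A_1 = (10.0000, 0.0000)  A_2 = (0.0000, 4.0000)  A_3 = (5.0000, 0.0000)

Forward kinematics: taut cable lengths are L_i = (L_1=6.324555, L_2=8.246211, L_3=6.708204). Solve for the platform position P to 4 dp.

(8.0000, 6.0000)

each cable: (A_i−P)·(A_i−P) = L_i²; let q_i = ‖A_i‖²−L_i²
q_1 = 100.0000+0.0000−40.0000 = 60.0000
row 1: 20.0000x − 8.0000y = 112.0000  (q_2=-52.0000)
row 2: 10.0000x + 0.0000y = 80.0000  (q_3=-20.0000)
Cramer on rows 1–2 → x = 8.0000, y = 6.0000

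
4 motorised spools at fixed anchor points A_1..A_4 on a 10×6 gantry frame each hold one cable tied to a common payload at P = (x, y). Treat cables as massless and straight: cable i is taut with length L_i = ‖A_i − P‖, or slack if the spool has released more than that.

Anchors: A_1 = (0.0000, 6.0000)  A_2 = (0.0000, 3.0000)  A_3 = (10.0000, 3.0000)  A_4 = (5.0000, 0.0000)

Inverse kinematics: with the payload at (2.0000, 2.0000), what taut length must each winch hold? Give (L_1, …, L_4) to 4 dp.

L_1: Δ = A_1−P = (-2.0000, 4.0000) → ‖Δ‖ = √20.0000 = 4.4721
L_2: Δ = A_2−P = (-2.0000, 1.0000) → ‖Δ‖ = √5.0000 = 2.2361
L_3: Δ = A_3−P = (8.0000, 1.0000) → ‖Δ‖ = √65.0000 = 8.0623
L_4: Δ = A_4−P = (3.0000, -2.0000) → ‖Δ‖ = √13.0000 = 3.6056

(4.4721, 2.2361, 8.0623, 3.6056)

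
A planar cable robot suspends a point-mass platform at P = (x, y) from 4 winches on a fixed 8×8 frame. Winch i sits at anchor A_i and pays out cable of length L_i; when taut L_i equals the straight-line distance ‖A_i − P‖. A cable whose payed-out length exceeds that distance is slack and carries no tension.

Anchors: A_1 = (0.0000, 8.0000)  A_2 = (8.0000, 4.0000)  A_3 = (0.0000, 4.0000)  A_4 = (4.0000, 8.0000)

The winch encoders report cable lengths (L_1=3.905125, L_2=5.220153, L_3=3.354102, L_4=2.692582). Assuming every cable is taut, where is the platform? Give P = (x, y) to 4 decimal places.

expand ‖A_i−P‖²=L_i² and subtract eq 1 (k_i ≔ ‖A_i‖²−L_i²)
k_1 = 0.0000+64.0000−15.2500 = 48.7500
eq1−eq2 → [-16.0000  8.0000]·P = -4.0000
eq1−eq3 → [0.0000  8.0000]·P = 44.0000
eq1−eq4 → [-8.0000  0.0000]·P = -24.0000
2×2 solve → P = (3.0000, 5.5000)
check cable 4: ‖A_4−P‖² = 7.2500 ≈ L_4² = 7.2500 ✓

(3.0000, 5.5000)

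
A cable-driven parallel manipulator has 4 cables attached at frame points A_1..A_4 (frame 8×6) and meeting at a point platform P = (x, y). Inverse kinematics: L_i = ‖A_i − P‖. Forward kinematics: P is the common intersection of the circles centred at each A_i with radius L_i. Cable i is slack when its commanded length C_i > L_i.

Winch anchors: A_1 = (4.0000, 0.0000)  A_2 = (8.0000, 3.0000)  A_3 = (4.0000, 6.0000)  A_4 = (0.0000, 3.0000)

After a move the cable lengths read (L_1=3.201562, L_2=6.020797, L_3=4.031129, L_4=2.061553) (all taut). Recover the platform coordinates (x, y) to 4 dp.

each cable: (A_i−P)·(A_i−P) = L_i²; let q_i = ‖A_i‖²−L_i²
q_1 = 16.0000+0.0000−10.2500 = 5.7500
row 1: -8.0000x − 6.0000y = -31.0000  (q_2=36.7500)
row 2: 0.0000x − 12.0000y = -30.0000  (q_3=35.7500)
row 3: 8.0000x − 6.0000y = 1.0000  (q_4=4.7500)
Cramer on rows 1–2 → x = 2.0000, y = 2.5000
check cable 4: ‖A_4−P‖² = 4.2500 ≈ L_4² = 4.2500 ✓

(2.0000, 2.5000)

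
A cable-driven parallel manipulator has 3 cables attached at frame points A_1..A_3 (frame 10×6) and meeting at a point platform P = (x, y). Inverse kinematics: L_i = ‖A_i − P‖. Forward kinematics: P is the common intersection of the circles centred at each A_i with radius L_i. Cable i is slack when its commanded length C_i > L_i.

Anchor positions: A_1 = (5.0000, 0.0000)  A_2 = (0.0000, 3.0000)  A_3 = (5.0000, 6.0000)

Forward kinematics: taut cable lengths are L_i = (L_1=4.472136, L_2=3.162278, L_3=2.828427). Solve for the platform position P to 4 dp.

circle eqns → linear via eq_j − eq_1; set c_j = A_j·A_j − L_j²
c_1 = 25.0000+0.0000−20.0000 = 5.0000
10.0000·x − 6.0000·y = c_1−c_2 = 6.0000
0.0000·x − 12.0000·y = c_1−c_3 = -48.0000
solve first two rows → x=3.0000, y=4.0000

(3.0000, 4.0000)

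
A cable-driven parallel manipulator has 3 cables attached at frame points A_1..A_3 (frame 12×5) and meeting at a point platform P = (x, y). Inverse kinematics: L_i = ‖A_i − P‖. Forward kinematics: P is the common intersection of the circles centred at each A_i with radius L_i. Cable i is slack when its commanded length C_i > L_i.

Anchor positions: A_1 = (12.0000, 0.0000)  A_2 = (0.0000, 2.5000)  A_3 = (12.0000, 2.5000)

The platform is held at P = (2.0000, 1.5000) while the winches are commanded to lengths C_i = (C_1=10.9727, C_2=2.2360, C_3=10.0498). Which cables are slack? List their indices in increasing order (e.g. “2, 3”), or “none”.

i=1: geometric 10.1119 vs commanded 10.9727 ⇒ slack
i=2: geometric 2.2361 vs commanded 2.2360 ⇒ taut
i=3: geometric 10.0499 vs commanded 10.0498 ⇒ taut

1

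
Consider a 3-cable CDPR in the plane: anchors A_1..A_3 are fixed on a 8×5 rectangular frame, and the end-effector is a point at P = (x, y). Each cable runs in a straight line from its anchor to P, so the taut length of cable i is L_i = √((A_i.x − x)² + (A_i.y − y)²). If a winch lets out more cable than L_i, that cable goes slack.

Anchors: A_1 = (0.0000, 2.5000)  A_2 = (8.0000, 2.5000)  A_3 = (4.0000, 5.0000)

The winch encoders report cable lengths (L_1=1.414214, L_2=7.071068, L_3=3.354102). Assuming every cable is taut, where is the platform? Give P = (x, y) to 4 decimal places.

expand ‖A_i−P‖²=L_i² and subtract eq 1 (k_i ≔ ‖A_i‖²−L_i²)
k_1 = 0.0000+6.2500−2.0000 = 4.2500
eq1−eq2 → [-16.0000  0.0000]·P = -16.0000
eq1−eq3 → [-8.0000  -5.0000]·P = -25.5000
2×2 solve → P = (1.0000, 3.5000)

(1.0000, 3.5000)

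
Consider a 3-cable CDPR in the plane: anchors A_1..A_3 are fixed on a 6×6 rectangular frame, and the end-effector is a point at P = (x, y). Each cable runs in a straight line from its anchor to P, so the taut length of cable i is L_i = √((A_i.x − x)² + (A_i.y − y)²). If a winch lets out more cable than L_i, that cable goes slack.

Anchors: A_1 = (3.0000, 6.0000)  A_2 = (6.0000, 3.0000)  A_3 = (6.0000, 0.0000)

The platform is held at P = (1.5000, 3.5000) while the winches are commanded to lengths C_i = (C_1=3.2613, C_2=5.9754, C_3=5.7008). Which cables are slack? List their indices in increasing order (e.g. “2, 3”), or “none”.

1, 2

i=1: geometric 2.9155 vs commanded 3.2613 ⇒ slack
i=2: geometric 4.5277 vs commanded 5.9754 ⇒ slack
i=3: geometric 5.7009 vs commanded 5.7008 ⇒ taut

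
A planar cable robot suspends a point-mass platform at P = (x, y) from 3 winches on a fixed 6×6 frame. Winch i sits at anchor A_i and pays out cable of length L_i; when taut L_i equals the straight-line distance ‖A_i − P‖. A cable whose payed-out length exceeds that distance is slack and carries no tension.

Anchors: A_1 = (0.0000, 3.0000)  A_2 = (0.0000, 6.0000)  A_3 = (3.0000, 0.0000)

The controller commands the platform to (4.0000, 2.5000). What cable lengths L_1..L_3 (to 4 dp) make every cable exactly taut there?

L_1: Δ = A_1−P = (-4.0000, 0.5000) → ‖Δ‖ = √16.2500 = 4.0311
L_2: Δ = A_2−P = (-4.0000, 3.5000) → ‖Δ‖ = √28.2500 = 5.3151
L_3: Δ = A_3−P = (-1.0000, -2.5000) → ‖Δ‖ = √7.2500 = 2.6926

(4.0311, 5.3151, 2.6926)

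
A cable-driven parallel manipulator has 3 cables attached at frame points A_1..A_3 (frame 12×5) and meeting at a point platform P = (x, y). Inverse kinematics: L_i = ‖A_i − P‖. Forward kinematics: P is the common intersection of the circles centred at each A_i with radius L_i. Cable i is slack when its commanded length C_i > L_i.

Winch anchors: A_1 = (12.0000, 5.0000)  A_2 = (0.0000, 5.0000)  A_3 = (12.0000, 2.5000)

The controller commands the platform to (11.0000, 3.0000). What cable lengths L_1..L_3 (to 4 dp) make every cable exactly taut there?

(2.2361, 11.1803, 1.1180)

L_1 = √((12.0000−11.0000)² + (5.0000−3.0000)²) = 2.2361
L_2 = √((0.0000−11.0000)² + (5.0000−3.0000)²) = 11.1803
L_3 = √((12.0000−11.0000)² + (2.5000−3.0000)²) = 1.1180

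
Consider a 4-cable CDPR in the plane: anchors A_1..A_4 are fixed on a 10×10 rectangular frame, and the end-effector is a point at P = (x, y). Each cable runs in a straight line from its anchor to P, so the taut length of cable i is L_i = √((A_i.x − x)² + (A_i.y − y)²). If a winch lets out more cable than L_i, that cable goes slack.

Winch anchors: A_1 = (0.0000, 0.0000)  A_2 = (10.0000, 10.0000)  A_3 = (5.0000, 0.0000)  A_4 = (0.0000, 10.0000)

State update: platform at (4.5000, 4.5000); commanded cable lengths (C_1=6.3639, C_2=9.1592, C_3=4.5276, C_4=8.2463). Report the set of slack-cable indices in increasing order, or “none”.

2, 4

i=1: geometric 6.3640 vs commanded 6.3639 ⇒ taut
i=2: geometric 7.7782 vs commanded 9.1592 ⇒ slack
i=3: geometric 4.5277 vs commanded 4.5276 ⇒ taut
i=4: geometric 7.1063 vs commanded 8.2463 ⇒ slack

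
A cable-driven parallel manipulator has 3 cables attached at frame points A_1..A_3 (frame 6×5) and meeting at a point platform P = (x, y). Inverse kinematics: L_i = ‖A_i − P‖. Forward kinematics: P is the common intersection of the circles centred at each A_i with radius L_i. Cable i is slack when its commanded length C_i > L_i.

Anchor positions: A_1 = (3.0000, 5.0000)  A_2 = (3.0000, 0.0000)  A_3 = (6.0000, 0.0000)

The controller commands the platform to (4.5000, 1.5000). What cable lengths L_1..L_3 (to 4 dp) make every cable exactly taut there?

L_1 = √((3.0000−4.5000)² + (5.0000−1.5000)²) = 3.8079
L_2 = √((3.0000−4.5000)² + (0.0000−1.5000)²) = 2.1213
L_3 = √((6.0000−4.5000)² + (0.0000−1.5000)²) = 2.1213

(3.8079, 2.1213, 2.1213)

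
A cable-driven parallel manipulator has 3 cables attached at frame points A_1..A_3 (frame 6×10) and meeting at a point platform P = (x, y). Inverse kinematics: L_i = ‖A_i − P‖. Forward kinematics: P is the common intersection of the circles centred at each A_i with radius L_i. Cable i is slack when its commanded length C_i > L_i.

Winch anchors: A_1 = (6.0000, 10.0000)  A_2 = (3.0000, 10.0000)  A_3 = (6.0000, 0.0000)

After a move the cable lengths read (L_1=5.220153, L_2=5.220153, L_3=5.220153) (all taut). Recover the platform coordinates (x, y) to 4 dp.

each cable: (A_i−P)·(A_i−P) = L_i²; let k_i = ‖A_i‖²−L_i²
k_1 = 36.0000+100.0000−27.2500 = 108.7500
row 1: 6.0000x + 0.0000y = 27.0000  (k_2=81.7500)
row 2: 0.0000x + 20.0000y = 100.0000  (k_3=8.7500)
Cramer on rows 1–2 → x = 4.5000, y = 5.0000

(4.5000, 5.0000)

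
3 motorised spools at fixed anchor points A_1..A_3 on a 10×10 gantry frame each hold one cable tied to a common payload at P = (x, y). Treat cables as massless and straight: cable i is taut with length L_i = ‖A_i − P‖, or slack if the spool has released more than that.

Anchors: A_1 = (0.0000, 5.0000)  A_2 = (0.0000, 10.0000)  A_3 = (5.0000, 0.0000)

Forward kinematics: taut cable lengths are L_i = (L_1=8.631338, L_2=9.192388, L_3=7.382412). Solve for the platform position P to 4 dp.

circle eqns → linear via eq_j − eq_1; set c_j = A_j·A_j − L_j²
c_1 = 0.0000+25.0000−74.5000 = -49.5000
0.0000·x − 10.0000·y = c_1−c_2 = -65.0000
-10.0000·x + 10.0000·y = c_1−c_3 = -20.0000
solve first two rows → x=8.5000, y=6.5000

(8.5000, 6.5000)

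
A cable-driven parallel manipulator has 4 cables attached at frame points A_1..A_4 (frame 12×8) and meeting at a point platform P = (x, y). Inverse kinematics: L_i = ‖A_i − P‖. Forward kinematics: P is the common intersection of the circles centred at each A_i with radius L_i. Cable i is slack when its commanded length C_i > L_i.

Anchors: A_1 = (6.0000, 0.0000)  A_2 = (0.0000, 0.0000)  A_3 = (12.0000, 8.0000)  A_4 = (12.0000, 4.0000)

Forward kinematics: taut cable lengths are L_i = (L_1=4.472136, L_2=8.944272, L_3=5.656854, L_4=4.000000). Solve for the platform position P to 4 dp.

circle eqns → linear via eq_j − eq_1; set c_j = A_j·A_j − L_j²
c_1 = 36.0000+0.0000−20.0000 = 16.0000
12.0000·x + 0.0000·y = c_1−c_2 = 96.0000
-12.0000·x − 16.0000·y = c_1−c_3 = -160.0000
-12.0000·x − 8.0000·y = c_1−c_4 = -128.0000
solve first two rows → x=8.0000, y=4.0000
check cable 4: ‖A_4−P‖² = 16.0000 ≈ L_4² = 16.0000 ✓

(8.0000, 4.0000)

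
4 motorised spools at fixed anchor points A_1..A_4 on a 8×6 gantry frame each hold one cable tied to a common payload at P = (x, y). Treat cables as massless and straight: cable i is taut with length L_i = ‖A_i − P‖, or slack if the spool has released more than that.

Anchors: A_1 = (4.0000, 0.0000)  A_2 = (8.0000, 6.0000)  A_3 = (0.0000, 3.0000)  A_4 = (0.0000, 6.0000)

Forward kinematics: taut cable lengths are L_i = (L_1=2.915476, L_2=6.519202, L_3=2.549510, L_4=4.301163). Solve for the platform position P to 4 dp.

(2.5000, 2.5000)

each cable: (A_i−P)·(A_i−P) = L_i²; let q_i = ‖A_i‖²−L_i²
q_1 = 16.0000+0.0000−8.5000 = 7.5000
row 1: -8.0000x − 12.0000y = -50.0000  (q_2=57.5000)
row 2: 8.0000x − 6.0000y = 5.0000  (q_3=2.5000)
row 3: 8.0000x − 12.0000y = -10.0000  (q_4=17.5000)
Cramer on rows 1–2 → x = 2.5000, y = 2.5000
check cable 4: ‖A_4−P‖² = 18.5000 ≈ L_4² = 18.5000 ✓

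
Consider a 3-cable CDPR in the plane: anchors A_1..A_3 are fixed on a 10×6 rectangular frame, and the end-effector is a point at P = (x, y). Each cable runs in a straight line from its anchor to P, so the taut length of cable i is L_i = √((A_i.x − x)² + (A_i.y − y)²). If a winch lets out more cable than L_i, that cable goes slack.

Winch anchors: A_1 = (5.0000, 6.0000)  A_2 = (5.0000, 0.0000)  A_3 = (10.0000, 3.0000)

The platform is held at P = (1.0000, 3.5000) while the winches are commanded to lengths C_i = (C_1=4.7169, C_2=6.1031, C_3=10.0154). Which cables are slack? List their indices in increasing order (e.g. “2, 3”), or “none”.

cable 1: L_1 = ‖A_1−P‖ = 4.7170;  C_1 = 4.7169 → taut
cable 2: L_2 = ‖A_2−P‖ = 5.3151;  C_2 = 6.1031 → slack
cable 3: L_3 = ‖A_3−P‖ = 9.0139;  C_3 = 10.0154 → slack

2, 3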